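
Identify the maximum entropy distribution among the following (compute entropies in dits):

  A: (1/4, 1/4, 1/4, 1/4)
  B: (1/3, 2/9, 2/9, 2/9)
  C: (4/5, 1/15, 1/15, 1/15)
A

For a discrete distribution over n outcomes, entropy is maximized by the uniform distribution.

Computing entropies:
H(A) = 0.6021 dits
H(B) = 0.5945 dits
H(C) = 0.3127 dits

The uniform distribution (where all probabilities equal 1/4) achieves the maximum entropy of log_10(4) = 0.6021 dits.

Distribution A has the highest entropy.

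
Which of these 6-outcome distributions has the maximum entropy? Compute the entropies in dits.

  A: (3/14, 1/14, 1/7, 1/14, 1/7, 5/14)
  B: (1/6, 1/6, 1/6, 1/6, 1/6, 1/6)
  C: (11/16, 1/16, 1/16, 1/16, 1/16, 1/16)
B

For a discrete distribution over n outcomes, entropy is maximized by the uniform distribution.

Computing entropies:
H(A) = 0.7082 dits
H(B) = 0.7782 dits
H(C) = 0.4882 dits

The uniform distribution (where all probabilities equal 1/6) achieves the maximum entropy of log_10(6) = 0.7782 dits.

Distribution B has the highest entropy.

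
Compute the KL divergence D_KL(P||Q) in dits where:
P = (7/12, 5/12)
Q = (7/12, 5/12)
0.0000 dits

KL divergence: D_KL(P||Q) = Σ p(x) log(p(x)/q(x))

Computing term by term:
  x=0: 7/12 × log_10[(7/12)/(7/12)] = 7/12 × 0.0000 = 0.0000
  x=1: 5/12 × log_10[(5/12)/(5/12)] = 5/12 × 0.0000 = 0.0000

D_KL(P||Q) = 0.0000 dits

Note: KL divergence is always non-negative and equals 0 iff P = Q.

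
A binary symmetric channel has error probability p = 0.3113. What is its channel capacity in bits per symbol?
0.1053 bits

For a binary symmetric channel (BSC) with error probability p:
Capacity C = 1 - H(p) bits per symbol

where H(p) = -p log₂(p) - (1-p) log₂(1-p) is the binary entropy function.

H(0.3113) = 0.8947 bits
C = 1 - 0.8947 = 0.1053 bits per symbol

This means we can reliably transmit up to 0.1053 bits of information per channel use.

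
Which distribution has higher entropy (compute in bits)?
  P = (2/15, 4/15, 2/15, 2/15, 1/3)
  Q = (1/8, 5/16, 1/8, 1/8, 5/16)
P

Computing entropies in bits:
H(P) = 2.1996
H(Q) = 2.1738

Distribution P has higher entropy.

Intuition: The distribution closer to uniform (more spread out) has higher entropy.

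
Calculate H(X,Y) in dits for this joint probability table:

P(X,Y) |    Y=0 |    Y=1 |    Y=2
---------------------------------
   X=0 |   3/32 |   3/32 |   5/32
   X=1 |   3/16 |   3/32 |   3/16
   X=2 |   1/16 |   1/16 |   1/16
0.9135 dits

Joint entropy is H(X,Y) = -Σ_{x,y} p(x,y) log p(x,y).

Summing over all non-zero entries:
H(X,Y) = -[3/32·log_10(3/32) + 3/32·log_10(3/32) + 5/32·log_10(5/32) + 3/16·log_10(3/16) + 3/32·log_10(3/32) + 3/16·log_10(3/16) + 1/16·log_10(1/16) + 1/16·log_10(1/16) + 1/16·log_10(1/16)]
H(X,Y) = 0.9135 dits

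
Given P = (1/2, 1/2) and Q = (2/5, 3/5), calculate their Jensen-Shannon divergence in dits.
0.0022 dits

Jensen-Shannon divergence is:
JSD(P||Q) = 0.5 × D_KL(P||M) + 0.5 × D_KL(Q||M)
where M = 0.5 × (P + Q) is the mixture distribution.

M = 0.5 × (1/2, 1/2) + 0.5 × (2/5, 3/5) = (9/20, 11/20)

D_KL(P||M) = 0.0022 dits
D_KL(Q||M) = 0.0022 dits

JSD(P||Q) = 0.5 × 0.0022 + 0.5 × 0.0022 = 0.0022 dits

Unlike KL divergence, JSD is symmetric and bounded: 0 ≤ JSD ≤ log(2).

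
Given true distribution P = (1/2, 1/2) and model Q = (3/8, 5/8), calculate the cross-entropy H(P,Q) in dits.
0.3150 dits

Cross-entropy: H(P,Q) = -Σ p(x) log q(x)

Alternatively: H(P,Q) = H(P) + D_KL(P||Q)
H(P) = 0.3010 dits
D_KL(P||Q) = 0.0140 dits

H(P,Q) = 0.3010 + 0.0140 = 0.3150 dits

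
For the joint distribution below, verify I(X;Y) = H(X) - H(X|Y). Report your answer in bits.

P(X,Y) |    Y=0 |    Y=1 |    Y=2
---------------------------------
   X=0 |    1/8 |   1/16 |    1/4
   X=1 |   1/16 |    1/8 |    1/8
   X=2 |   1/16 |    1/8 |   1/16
I(X;Y) = 0.0924 bits

Mutual information has multiple equivalent forms:
- I(X;Y) = H(X) - H(X|Y)
- I(X;Y) = H(Y) - H(Y|X)
- I(X;Y) = H(X) + H(Y) - H(X,Y)

Computing all quantities:
H(X) = 1.5462, H(Y) = 1.5462, H(X,Y) = 3.0000
H(X|Y) = 1.4538, H(Y|X) = 1.4538

Verification:
H(X) - H(X|Y) = 1.5462 - 1.4538 = 0.0924
H(Y) - H(Y|X) = 1.5462 - 1.4538 = 0.0924
H(X) + H(Y) - H(X,Y) = 1.5462 + 1.5462 - 3.0000 = 0.0924

All forms give I(X;Y) = 0.0924 bits. ✓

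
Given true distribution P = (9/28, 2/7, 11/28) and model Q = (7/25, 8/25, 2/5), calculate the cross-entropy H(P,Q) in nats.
1.0947 nats

Cross-entropy: H(P,Q) = -Σ p(x) log q(x)

Alternatively: H(P,Q) = H(P) + D_KL(P||Q)
H(P) = 1.0898 nats
D_KL(P||Q) = 0.0049 nats

H(P,Q) = 1.0898 + 0.0049 = 1.0947 nats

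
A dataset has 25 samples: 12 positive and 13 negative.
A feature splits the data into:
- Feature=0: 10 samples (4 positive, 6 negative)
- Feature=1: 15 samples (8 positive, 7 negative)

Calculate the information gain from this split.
0.0124 bits

Information Gain = H(Y) - H(Y|Feature)

Before split:
P(positive) = 12/25 = 0.4800
H(Y) = 0.9988 bits

After split:
Feature=0: H = 0.9710 bits (weight = 10/25)
Feature=1: H = 0.9968 bits (weight = 15/25)
H(Y|Feature) = (10/25)×0.9710 + (15/25)×0.9968 = 0.9865 bits

Information Gain = 0.9988 - 0.9865 = 0.0124 bits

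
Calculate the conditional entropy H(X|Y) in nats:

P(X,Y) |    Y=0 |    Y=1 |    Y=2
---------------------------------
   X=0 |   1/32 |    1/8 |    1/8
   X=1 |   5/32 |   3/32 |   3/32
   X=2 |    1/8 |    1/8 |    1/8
1.0442 nats

Using the chain rule: H(X|Y) = H(X,Y) - H(Y)

First, compute H(X,Y) = 2.1418 nats

Marginal P(Y) = (5/16, 11/32, 11/32)
H(Y) = 1.0976 nats

H(X|Y) = H(X,Y) - H(Y) = 2.1418 - 1.0976 = 1.0442 nats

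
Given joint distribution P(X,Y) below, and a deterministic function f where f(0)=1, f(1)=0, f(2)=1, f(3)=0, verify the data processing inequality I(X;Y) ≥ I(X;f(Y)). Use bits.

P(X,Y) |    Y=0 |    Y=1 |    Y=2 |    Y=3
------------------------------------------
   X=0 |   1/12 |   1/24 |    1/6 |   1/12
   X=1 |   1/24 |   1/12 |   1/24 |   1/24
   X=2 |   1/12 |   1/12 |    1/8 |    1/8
I(X;Y) = 0.0609, I(X;f(Y)) = 0.0317, inequality holds: 0.0609 ≥ 0.0317

Data Processing Inequality: For any Markov chain X → Y → Z, we have I(X;Y) ≥ I(X;Z).

Here Z = f(Y) is a deterministic function of Y, forming X → Y → Z.

Original I(X;Y) = 0.0609 bits

After applying f:
P(X,Z) where Z=f(Y):
- P(X,Z=0) = P(X,Y=1) + P(X,Y=3)
- P(X,Z=1) = P(X,Y=0) + P(X,Y=2)

I(X;Z) = I(X;f(Y)) = 0.0317 bits

Verification: 0.0609 ≥ 0.0317 ✓

Information cannot be created by processing; the function f can only lose information about X.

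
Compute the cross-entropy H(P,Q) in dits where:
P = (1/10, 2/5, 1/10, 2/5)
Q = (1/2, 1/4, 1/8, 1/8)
0.7225 dits

Cross-entropy: H(P,Q) = -Σ p(x) log q(x)

Alternatively: H(P,Q) = H(P) + D_KL(P||Q)
H(P) = 0.5184 dits
D_KL(P||Q) = 0.2041 dits

H(P,Q) = 0.5184 + 0.2041 = 0.7225 dits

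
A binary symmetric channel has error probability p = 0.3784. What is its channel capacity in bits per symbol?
0.0431 bits

For a binary symmetric channel (BSC) with error probability p:
Capacity C = 1 - H(p) bits per symbol

where H(p) = -p log₂(p) - (1-p) log₂(1-p) is the binary entropy function.

H(0.3784) = 0.9569 bits
C = 1 - 0.9569 = 0.0431 bits per symbol

This means we can reliably transmit up to 0.0431 bits of information per channel use.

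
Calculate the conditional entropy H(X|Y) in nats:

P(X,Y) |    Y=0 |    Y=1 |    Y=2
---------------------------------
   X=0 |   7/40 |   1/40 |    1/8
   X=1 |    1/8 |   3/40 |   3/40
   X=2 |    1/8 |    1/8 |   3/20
1.0434 nats

Using the chain rule: H(X|Y) = H(X,Y) - H(Y)

First, compute H(X,Y) = 2.1101 nats

Marginal P(Y) = (17/40, 9/40, 7/20)
H(Y) = 1.0667 nats

H(X|Y) = H(X,Y) - H(Y) = 2.1101 - 1.0667 = 1.0434 nats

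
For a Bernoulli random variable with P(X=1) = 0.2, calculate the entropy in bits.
0.7219 bits

The binary entropy function is:
H(p) = -p log(p) - (1-p) log(1-p)

H(0.2) = -0.2 × log_2(0.2) - 0.8 × log_2(0.8)
H(0.2) = 0.7219 bits

Note: Binary entropy is maximized at p=0.5 (H=1 bit) and minimized at p=0 or p=1 (H=0).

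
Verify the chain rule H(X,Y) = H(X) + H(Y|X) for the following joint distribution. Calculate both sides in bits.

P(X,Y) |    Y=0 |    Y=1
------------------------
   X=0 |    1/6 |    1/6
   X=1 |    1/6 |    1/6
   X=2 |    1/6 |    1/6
H(X,Y) = 2.5850, H(X) = 1.5850, H(Y|X) = 1.0000 (all in bits)

Chain rule: H(X,Y) = H(X) + H(Y|X)

Left side — joint entropy directly:
H(X,Y) = -Σ p(x,y) log p(x,y) = 2.5850 bits

Right side — compute H(Y|X) from the conditional distributions:
P(X) = (1/3, 1/3, 1/3), so H(X) = 1.5850 bits
H(Y|X) = Σ_x P(X=x) · H(Y|X=x):
  P(Y|X=0) = (1/2, 1/2), H(Y|X=0) = 1.0000, weight P(X=0) = 1/3
  P(Y|X=1) = (1/2, 1/2), H(Y|X=1) = 1.0000, weight P(X=1) = 1/3
  P(Y|X=2) = (1/2, 1/2), H(Y|X=2) = 1.0000, weight P(X=2) = 1/3
H(Y|X) = 1.0000 bits

H(X) + H(Y|X) = 1.5850 + 1.0000 = 2.5850 bits

Both sides equal 2.5850 bits. ✓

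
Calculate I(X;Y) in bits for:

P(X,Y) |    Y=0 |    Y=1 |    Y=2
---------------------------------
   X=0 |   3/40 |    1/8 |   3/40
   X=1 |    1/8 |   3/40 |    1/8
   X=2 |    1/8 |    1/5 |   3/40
0.0504 bits

Mutual information: I(X;Y) = H(X) + H(Y) - H(X,Y)

Marginals:
P(X) = (11/40, 13/40, 2/5), H(X) = 1.5679 bits
P(Y) = (13/40, 2/5, 11/40), H(Y) = 1.5679 bits

Joint entropy: H(X,Y) = 3.0855 bits

I(X;Y) = 1.5679 + 1.5679 - 3.0855 = 0.0504 bits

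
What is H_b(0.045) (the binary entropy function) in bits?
0.2648 bits

The binary entropy function is:
H(p) = -p log(p) - (1-p) log(1-p)

H(0.045) = -0.045 × log_2(0.045) - 0.955 × log_2(0.955)
H(0.045) = 0.2648 bits

Note: Binary entropy is maximized at p=0.5 (H=1 bit) and minimized at p=0 or p=1 (H=0).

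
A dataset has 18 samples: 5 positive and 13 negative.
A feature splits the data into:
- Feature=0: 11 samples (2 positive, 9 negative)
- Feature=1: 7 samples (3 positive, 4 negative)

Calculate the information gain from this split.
0.0512 bits

Information Gain = H(Y) - H(Y|Feature)

Before split:
P(positive) = 5/18 = 0.2778
H(Y) = 0.8524 bits

After split:
Feature=0: H = 0.6840 bits (weight = 11/18)
Feature=1: H = 0.9852 bits (weight = 7/18)
H(Y|Feature) = (11/18)×0.6840 + (7/18)×0.9852 = 0.8012 bits

Information Gain = 0.8524 - 0.8012 = 0.0512 bits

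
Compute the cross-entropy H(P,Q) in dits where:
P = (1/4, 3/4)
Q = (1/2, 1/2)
0.3010 dits

Cross-entropy: H(P,Q) = -Σ p(x) log q(x)

Alternatively: H(P,Q) = H(P) + D_KL(P||Q)
H(P) = 0.2442 dits
D_KL(P||Q) = 0.0568 dits

H(P,Q) = 0.2442 + 0.0568 = 0.3010 dits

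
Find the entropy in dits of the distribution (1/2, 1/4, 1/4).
0.4515 dits

Shannon entropy is H(X) = -Σ p(x) log p(x).

For P = (1/2, 1/4, 1/4):
H = -1/2 × log_10(1/2) -1/4 × log_10(1/4) -1/4 × log_10(1/4)
H = 0.4515 dits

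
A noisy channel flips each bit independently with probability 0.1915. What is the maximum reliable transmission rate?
0.2954 bits

For a binary symmetric channel (BSC) with error probability p:
Capacity C = 1 - H(p) bits per symbol

where H(p) = -p log₂(p) - (1-p) log₂(1-p) is the binary entropy function.

H(0.1915) = 0.7046 bits
C = 1 - 0.7046 = 0.2954 bits per symbol

This means we can reliably transmit up to 0.2954 bits of information per channel use.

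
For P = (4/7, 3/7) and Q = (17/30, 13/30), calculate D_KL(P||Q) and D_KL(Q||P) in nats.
D_KL(P||Q) = 0.0000, D_KL(Q||P) = 0.0000

KL divergence is not symmetric: D_KL(P||Q) ≠ D_KL(Q||P) in general.

D_KL(P||Q) = 0.0000 nats
D_KL(Q||P) = 0.0000 nats

In this case they happen to be equal (to 4 decimal places).

This asymmetry is why KL divergence is not a true distance metric.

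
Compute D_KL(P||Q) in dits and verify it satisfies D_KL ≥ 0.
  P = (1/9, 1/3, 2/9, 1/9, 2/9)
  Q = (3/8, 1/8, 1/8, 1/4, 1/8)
0.1552 dits

KL divergence satisfies the Gibbs inequality: D_KL(P||Q) ≥ 0 for all distributions P, Q.

D_KL(P||Q) = Σ p(x) log(p(x)/q(x))
Term by term:
  x=0: 1/9 × log_10[(1/9)/(3/8)] = -0.0587
  x=1: 1/3 × log_10[(1/3)/(1/8)] = 0.1420
  x=2: 2/9 × log_10[(2/9)/(1/8)] = 0.0555
  x=3: 1/9 × log_10[(1/9)/(1/4)] = -0.0391
  x=4: 2/9 × log_10[(2/9)/(1/8)] = 0.0555
D_KL(P||Q) = 0.1552 dits

D_KL(P||Q) = 0.1552 ≥ 0 ✓

This non-negativity is a fundamental property: relative entropy cannot be negative because it measures how different Q is from P.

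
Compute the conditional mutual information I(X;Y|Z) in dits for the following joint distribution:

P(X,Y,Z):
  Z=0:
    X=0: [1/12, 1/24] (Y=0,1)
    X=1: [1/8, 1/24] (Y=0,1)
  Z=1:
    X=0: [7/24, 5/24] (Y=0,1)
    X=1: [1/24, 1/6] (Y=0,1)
0.0205 dits

Conditional mutual information: I(X;Y|Z) = H(X|Z) + H(Y|Z) - H(X,Y|Z)

H(Z) = 0.2622
H(X,Z) = 0.5350 → H(X|Z) = 0.2729
H(Y,Z) = 0.5506 → H(Y|Z) = 0.2885
H(X,Y,Z) = 0.8030 → H(X,Y|Z) = 0.5409

I(X;Y|Z) = 0.2729 + 0.2885 - 0.5409 = 0.0205 dits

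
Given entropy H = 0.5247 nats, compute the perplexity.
1.6900

Perplexity is e^H (or exp(H) for natural log).

H = 0.5247 nats
Perplexity = e^0.5247 = 1.6900

Interpretation: The model's uncertainty is equivalent to choosing uniformly among 1.7 options.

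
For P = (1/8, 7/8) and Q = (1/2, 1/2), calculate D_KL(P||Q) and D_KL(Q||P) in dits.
D_KL(P||Q) = 0.1374, D_KL(Q||P) = 0.1795

KL divergence is not symmetric: D_KL(P||Q) ≠ D_KL(Q||P) in general.

D_KL(P||Q) = 0.1374 dits
D_KL(Q||P) = 0.1795 dits

No, they are not equal!

This asymmetry is why KL divergence is not a true distance metric.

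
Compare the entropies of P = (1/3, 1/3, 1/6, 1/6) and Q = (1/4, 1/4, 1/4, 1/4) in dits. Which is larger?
Q

Computing entropies in dits:
H(P) = 0.5775
H(Q) = 0.6021

Distribution Q has higher entropy.

Intuition: The distribution closer to uniform (more spread out) has higher entropy.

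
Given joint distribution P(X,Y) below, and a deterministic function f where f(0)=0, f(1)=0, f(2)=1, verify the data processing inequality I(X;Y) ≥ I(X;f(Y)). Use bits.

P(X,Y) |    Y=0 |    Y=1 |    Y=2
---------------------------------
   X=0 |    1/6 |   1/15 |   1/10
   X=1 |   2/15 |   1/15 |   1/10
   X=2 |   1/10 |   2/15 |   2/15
I(X;Y) = 0.0347, I(X;f(Y)) = 0.0023, inequality holds: 0.0347 ≥ 0.0023

Data Processing Inequality: For any Markov chain X → Y → Z, we have I(X;Y) ≥ I(X;Z).

Here Z = f(Y) is a deterministic function of Y, forming X → Y → Z.

Original I(X;Y) = 0.0347 bits

After applying f:
P(X,Z) where Z=f(Y):
- P(X,Z=0) = P(X,Y=0) + P(X,Y=1)
- P(X,Z=1) = P(X,Y=2)

I(X;Z) = I(X;f(Y)) = 0.0023 bits

Verification: 0.0347 ≥ 0.0023 ✓

Information cannot be created by processing; the function f can only lose information about X.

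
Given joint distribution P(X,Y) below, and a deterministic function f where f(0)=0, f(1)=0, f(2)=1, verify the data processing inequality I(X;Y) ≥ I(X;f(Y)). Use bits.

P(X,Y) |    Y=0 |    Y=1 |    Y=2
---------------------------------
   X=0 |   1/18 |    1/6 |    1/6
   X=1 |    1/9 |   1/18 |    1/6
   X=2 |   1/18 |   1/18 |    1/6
I(X;Y) = 0.0649, I(X;f(Y)) = 0.0138, inequality holds: 0.0649 ≥ 0.0138

Data Processing Inequality: For any Markov chain X → Y → Z, we have I(X;Y) ≥ I(X;Z).

Here Z = f(Y) is a deterministic function of Y, forming X → Y → Z.

Original I(X;Y) = 0.0649 bits

After applying f:
P(X,Z) where Z=f(Y):
- P(X,Z=0) = P(X,Y=0) + P(X,Y=1)
- P(X,Z=1) = P(X,Y=2)

I(X;Z) = I(X;f(Y)) = 0.0138 bits

Verification: 0.0649 ≥ 0.0138 ✓

Information cannot be created by processing; the function f can only lose information about X.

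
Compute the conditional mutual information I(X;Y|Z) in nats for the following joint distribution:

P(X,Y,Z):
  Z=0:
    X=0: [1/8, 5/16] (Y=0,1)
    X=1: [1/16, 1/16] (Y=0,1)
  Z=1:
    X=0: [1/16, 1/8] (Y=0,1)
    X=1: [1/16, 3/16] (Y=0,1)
0.0115 nats

Conditional mutual information: I(X;Y|Z) = H(X|Z) + H(Y|Z) - H(X,Y|Z)

H(Z) = 0.6853
H(X,Z) = 1.2820 → H(X|Z) = 0.5967
H(Y,Z) = 1.3051 → H(Y|Z) = 0.6198
H(X,Y,Z) = 1.8904 → H(X,Y|Z) = 1.2050

I(X;Y|Z) = 0.5967 + 0.6198 - 1.2050 = 0.0115 nats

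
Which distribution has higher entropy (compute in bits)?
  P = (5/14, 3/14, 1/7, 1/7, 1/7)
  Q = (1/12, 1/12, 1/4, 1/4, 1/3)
P

Computing entropies in bits:
H(P) = 2.2099
H(Q) = 2.1258

Distribution P has higher entropy.

Intuition: The distribution closer to uniform (more spread out) has higher entropy.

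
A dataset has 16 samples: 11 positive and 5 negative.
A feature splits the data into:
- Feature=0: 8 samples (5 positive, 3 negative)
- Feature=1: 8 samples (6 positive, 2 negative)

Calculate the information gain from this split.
0.0132 bits

Information Gain = H(Y) - H(Y|Feature)

Before split:
P(positive) = 11/16 = 0.6875
H(Y) = 0.8960 bits

After split:
Feature=0: H = 0.9544 bits (weight = 8/16)
Feature=1: H = 0.8113 bits (weight = 8/16)
H(Y|Feature) = (8/16)×0.9544 + (8/16)×0.8113 = 0.8829 bits

Information Gain = 0.8960 - 0.8829 = 0.0132 bits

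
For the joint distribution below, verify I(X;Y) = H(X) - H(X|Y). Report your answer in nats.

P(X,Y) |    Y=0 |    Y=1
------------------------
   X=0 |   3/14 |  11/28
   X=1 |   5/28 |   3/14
I(X;Y) = 0.0051 nats

Mutual information has multiple equivalent forms:
- I(X;Y) = H(X) - H(X|Y)
- I(X;Y) = H(Y) - H(Y|X)
- I(X;Y) = H(X) + H(Y) - H(X,Y)

Computing all quantities:
H(X) = 0.6700, H(Y) = 0.6700, H(X,Y) = 1.3349
H(X|Y) = 0.6649, H(Y|X) = 0.6649

Verification:
H(X) - H(X|Y) = 0.6700 - 0.6649 = 0.0051
H(Y) - H(Y|X) = 0.6700 - 0.6649 = 0.0051
H(X) + H(Y) - H(X,Y) = 0.6700 + 0.6700 - 1.3349 = 0.0051

All forms give I(X;Y) = 0.0051 nats. ✓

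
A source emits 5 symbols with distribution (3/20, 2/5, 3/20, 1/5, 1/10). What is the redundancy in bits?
0.1755 bits

Redundancy measures how far a source is from maximum entropy:
R = H_max - H(X)

Maximum entropy for 5 symbols: H_max = log_2(5) = 2.3219 bits
Actual entropy: H(X) = 2.1464 bits
Redundancy: R = 2.3219 - 2.1464 = 0.1755 bits

This redundancy represents potential for compression: the source could be compressed by 0.1755 bits per symbol.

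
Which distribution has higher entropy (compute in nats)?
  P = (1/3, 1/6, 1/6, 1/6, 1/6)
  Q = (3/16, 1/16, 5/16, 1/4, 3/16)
P

Computing entropies in nats:
H(P) = 1.5607
H(Q) = 1.5111

Distribution P has higher entropy.

Intuition: The distribution closer to uniform (more spread out) has higher entropy.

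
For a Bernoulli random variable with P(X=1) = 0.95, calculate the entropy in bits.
0.2864 bits

The binary entropy function is:
H(p) = -p log(p) - (1-p) log(1-p)

H(0.95) = -0.95 × log_2(0.95) - 0.05 × log_2(0.05)
H(0.95) = 0.2864 bits

Note: Binary entropy is maximized at p=0.5 (H=1 bit) and minimized at p=0 or p=1 (H=0).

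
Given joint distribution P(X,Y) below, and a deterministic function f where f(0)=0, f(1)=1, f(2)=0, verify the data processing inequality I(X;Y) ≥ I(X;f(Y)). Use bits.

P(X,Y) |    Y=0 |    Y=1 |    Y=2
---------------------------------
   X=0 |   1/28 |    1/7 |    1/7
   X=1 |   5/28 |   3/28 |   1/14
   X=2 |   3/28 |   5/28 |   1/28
I(X;Y) = 0.1377, I(X;f(Y)) = 0.0334, inequality holds: 0.1377 ≥ 0.0334

Data Processing Inequality: For any Markov chain X → Y → Z, we have I(X;Y) ≥ I(X;Z).

Here Z = f(Y) is a deterministic function of Y, forming X → Y → Z.

Original I(X;Y) = 0.1377 bits

After applying f:
P(X,Z) where Z=f(Y):
- P(X,Z=0) = P(X,Y=0) + P(X,Y=2)
- P(X,Z=1) = P(X,Y=1)

I(X;Z) = I(X;f(Y)) = 0.0334 bits

Verification: 0.1377 ≥ 0.0334 ✓

Information cannot be created by processing; the function f can only lose information about X.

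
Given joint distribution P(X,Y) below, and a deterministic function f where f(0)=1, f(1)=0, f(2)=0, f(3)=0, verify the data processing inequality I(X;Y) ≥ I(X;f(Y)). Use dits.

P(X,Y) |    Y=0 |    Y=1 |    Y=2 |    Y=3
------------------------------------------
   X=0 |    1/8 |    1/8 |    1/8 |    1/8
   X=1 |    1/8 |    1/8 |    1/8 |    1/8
I(X;Y) = 0.0000, I(X;f(Y)) = 0.0000, inequality holds: 0.0000 ≥ 0.0000

Data Processing Inequality: For any Markov chain X → Y → Z, we have I(X;Y) ≥ I(X;Z).

Here Z = f(Y) is a deterministic function of Y, forming X → Y → Z.

Original I(X;Y) = 0.0000 dits

After applying f:
P(X,Z) where Z=f(Y):
- P(X,Z=0) = P(X,Y=1) + P(X,Y=2) + P(X,Y=3)
- P(X,Z=1) = P(X,Y=0)

I(X;Z) = I(X;f(Y)) = 0.0000 dits

Verification: 0.0000 ≥ 0.0000 ✓

Information cannot be created by processing; the function f can only lose information about X.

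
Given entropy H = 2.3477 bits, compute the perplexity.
5.0901

Perplexity is 2^H (or exp(H) for natural log).

H = 2.3477 bits
Perplexity = 2^2.3477 = 5.0901

Interpretation: The model's uncertainty is equivalent to choosing uniformly among 5.1 options.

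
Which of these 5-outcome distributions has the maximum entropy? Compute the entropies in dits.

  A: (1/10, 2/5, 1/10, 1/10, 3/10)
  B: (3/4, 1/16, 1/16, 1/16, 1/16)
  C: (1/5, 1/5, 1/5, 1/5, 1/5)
C

For a discrete distribution over n outcomes, entropy is maximized by the uniform distribution.

Computing entropies:
H(A) = 0.6160 dits
H(B) = 0.3947 dits
H(C) = 0.6990 dits

The uniform distribution (where all probabilities equal 1/5) achieves the maximum entropy of log_10(5) = 0.6990 dits.

Distribution C has the highest entropy.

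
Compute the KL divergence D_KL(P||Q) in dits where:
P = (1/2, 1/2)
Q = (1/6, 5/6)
0.1276 dits

KL divergence: D_KL(P||Q) = Σ p(x) log(p(x)/q(x))

Computing term by term:
  x=0: 1/2 × log_10[(1/2)/(1/6)] = 1/2 × 0.4771 = 0.2386
  x=1: 1/2 × log_10[(1/2)/(5/6)] = 1/2 × -0.2218 = -0.1109

D_KL(P||Q) = 0.1276 dits

Note: KL divergence is always non-negative and equals 0 iff P = Q.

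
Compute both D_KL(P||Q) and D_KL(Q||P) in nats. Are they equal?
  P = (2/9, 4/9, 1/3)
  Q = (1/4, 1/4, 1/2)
D_KL(P||Q) = 0.0944, D_KL(Q||P) = 0.0883

KL divergence is not symmetric: D_KL(P||Q) ≠ D_KL(Q||P) in general.

D_KL(P||Q) = 0.0944 nats
D_KL(Q||P) = 0.0883 nats

No, they are not equal!

This asymmetry is why KL divergence is not a true distance metric.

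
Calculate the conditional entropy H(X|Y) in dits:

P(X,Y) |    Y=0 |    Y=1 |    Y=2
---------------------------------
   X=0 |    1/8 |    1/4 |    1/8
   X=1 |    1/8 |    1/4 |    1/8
0.3010 dits

Using the chain rule: H(X|Y) = H(X,Y) - H(Y)

First, compute H(X,Y) = 0.7526 dits

Marginal P(Y) = (1/4, 1/2, 1/4)
H(Y) = 0.4515 dits

H(X|Y) = H(X,Y) - H(Y) = 0.7526 - 0.4515 = 0.3010 dits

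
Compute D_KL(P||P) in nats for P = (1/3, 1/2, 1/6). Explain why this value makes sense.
0.0000 nats

KL divergence satisfies the Gibbs inequality: D_KL(P||Q) ≥ 0 for all distributions P, Q.

D_KL(P||Q) = Σ p(x) log(p(x)/q(x))
Each term is p(x) × log_e(p(x)/p(x)) = p(x) × log_e(1) = 0, so the sum is 0.
D_KL(P||Q) = 0.0000 nats

When P = Q, the KL divergence is exactly 0, as there is no 'divergence' between identical distributions.

This non-negativity is a fundamental property: relative entropy cannot be negative because it measures how different Q is from P.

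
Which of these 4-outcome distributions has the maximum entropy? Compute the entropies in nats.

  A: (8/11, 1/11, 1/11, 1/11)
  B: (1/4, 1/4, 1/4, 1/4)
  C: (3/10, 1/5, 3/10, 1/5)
B

For a discrete distribution over n outcomes, entropy is maximized by the uniform distribution.

Computing entropies:
H(A) = 0.8856 nats
H(B) = 1.3863 nats
H(C) = 1.3662 nats

The uniform distribution (where all probabilities equal 1/4) achieves the maximum entropy of log_e(4) = 1.3863 nats.

Distribution B has the highest entropy.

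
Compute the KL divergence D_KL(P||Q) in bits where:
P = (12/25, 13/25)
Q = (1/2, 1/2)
0.0012 bits

KL divergence: D_KL(P||Q) = Σ p(x) log(p(x)/q(x))

Computing term by term:
  x=0: 12/25 × log_2[(12/25)/(1/2)] = 12/25 × -0.0589 = -0.0283
  x=1: 13/25 × log_2[(13/25)/(1/2)] = 13/25 × 0.0566 = 0.0294

D_KL(P||Q) = 0.0012 bits

Note: KL divergence is always non-negative and equals 0 iff P = Q.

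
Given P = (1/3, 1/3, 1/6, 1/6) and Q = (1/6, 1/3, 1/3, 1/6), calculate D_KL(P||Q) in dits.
0.0502 dits

KL divergence: D_KL(P||Q) = Σ p(x) log(p(x)/q(x))

Computing term by term:
  x=0: 1/3 × log_10[(1/3)/(1/6)] = 1/3 × 0.3010 = 0.1003
  x=1: 1/3 × log_10[(1/3)/(1/3)] = 1/3 × 0.0000 = 0.0000
  x=2: 1/6 × log_10[(1/6)/(1/3)] = 1/6 × -0.3010 = -0.0502
  x=3: 1/6 × log_10[(1/6)/(1/6)] = 1/6 × 0.0000 = 0.0000

D_KL(P||Q) = 0.0502 dits

Note: KL divergence is always non-negative and equals 0 iff P = Q.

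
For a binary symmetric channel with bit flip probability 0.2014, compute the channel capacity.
0.2753 bits

For a binary symmetric channel (BSC) with error probability p:
Capacity C = 1 - H(p) bits per symbol

where H(p) = -p log₂(p) - (1-p) log₂(1-p) is the binary entropy function.

H(0.2014) = 0.7247 bits
C = 1 - 0.7247 = 0.2753 bits per symbol

This means we can reliably transmit up to 0.2753 bits of information per channel use.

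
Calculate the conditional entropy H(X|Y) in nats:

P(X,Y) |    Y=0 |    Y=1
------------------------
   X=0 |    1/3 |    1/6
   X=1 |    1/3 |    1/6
0.6931 nats

Using the chain rule: H(X|Y) = H(X,Y) - H(Y)

First, compute H(X,Y) = 1.3297 nats

Marginal P(Y) = (2/3, 1/3)
H(Y) = 0.6365 nats

H(X|Y) = H(X,Y) - H(Y) = 1.3297 - 0.6365 = 0.6931 nats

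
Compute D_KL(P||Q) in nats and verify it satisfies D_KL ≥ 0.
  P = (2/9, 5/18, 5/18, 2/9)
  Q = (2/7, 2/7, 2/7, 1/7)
0.0267 nats

KL divergence satisfies the Gibbs inequality: D_KL(P||Q) ≥ 0 for all distributions P, Q.

D_KL(P||Q) = Σ p(x) log(p(x)/q(x))
Term by term:
  x=0: 2/9 × log_e[(2/9)/(2/7)] = -0.0558
  x=1: 5/18 × log_e[(5/18)/(2/7)] = -0.0078
  x=2: 5/18 × log_e[(5/18)/(2/7)] = -0.0078
  x=3: 2/9 × log_e[(2/9)/(1/7)] = 0.0982
D_KL(P||Q) = 0.0267 nats

D_KL(P||Q) = 0.0267 ≥ 0 ✓

This non-negativity is a fundamental property: relative entropy cannot be negative because it measures how different Q is from P.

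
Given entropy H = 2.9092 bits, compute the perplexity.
7.5120

Perplexity is 2^H (or exp(H) for natural log).

H = 2.9092 bits
Perplexity = 2^2.9092 = 7.5120

Interpretation: The model's uncertainty is equivalent to choosing uniformly among 7.5 options.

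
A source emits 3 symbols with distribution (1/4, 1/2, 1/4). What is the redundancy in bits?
0.0850 bits

Redundancy measures how far a source is from maximum entropy:
R = H_max - H(X)

Maximum entropy for 3 symbols: H_max = log_2(3) = 1.5850 bits
Actual entropy: H(X) = 1.5000 bits
Redundancy: R = 1.5850 - 1.5000 = 0.0850 bits

This redundancy represents potential for compression: the source could be compressed by 0.0850 bits per symbol.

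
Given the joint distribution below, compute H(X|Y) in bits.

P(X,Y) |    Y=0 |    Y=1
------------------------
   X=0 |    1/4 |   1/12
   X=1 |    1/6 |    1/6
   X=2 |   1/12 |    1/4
1.4591 bits

Using the chain rule: H(X|Y) = H(X,Y) - H(Y)

First, compute H(X,Y) = 2.4591 bits

Marginal P(Y) = (1/2, 1/2)
H(Y) = 1.0000 bits

H(X|Y) = H(X,Y) - H(Y) = 2.4591 - 1.0000 = 1.4591 bits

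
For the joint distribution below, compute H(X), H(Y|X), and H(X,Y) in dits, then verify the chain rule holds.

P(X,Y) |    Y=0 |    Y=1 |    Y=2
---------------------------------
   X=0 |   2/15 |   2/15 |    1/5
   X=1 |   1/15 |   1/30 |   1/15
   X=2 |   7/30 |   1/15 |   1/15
H(X,Y) = 0.8835, H(X) = 0.4439, H(Y|X) = 0.4396 (all in dits)

Chain rule: H(X,Y) = H(X) + H(Y|X)

Left side — joint entropy directly:
H(X,Y) = -Σ p(x,y) log p(x,y) = 0.8835 dits

Right side — compute H(Y|X) from the conditional distributions:
P(X) = (7/15, 1/6, 11/30), so H(X) = 0.4439 dits
H(Y|X) = Σ_x P(X=x) · H(Y|X=x):
  P(Y|X=0) = (2/7, 2/7, 3/7), H(Y|X=0) = 0.4686, weight P(X=0) = 7/15
  P(Y|X=1) = (2/5, 1/5, 2/5), H(Y|X=1) = 0.4581, weight P(X=1) = 1/6
  P(Y|X=2) = (7/11, 2/11, 2/11), H(Y|X=2) = 0.3941, weight P(X=2) = 11/30
H(Y|X) = 0.4396 dits

H(X) + H(Y|X) = 0.4439 + 0.4396 = 0.8835 dits

Both sides equal 0.8835 dits. ✓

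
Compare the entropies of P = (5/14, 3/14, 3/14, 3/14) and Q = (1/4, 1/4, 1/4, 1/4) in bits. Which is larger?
Q

Computing entropies in bits:
H(P) = 1.9592
H(Q) = 2.0000

Distribution Q has higher entropy.

Intuition: The distribution closer to uniform (more spread out) has higher entropy.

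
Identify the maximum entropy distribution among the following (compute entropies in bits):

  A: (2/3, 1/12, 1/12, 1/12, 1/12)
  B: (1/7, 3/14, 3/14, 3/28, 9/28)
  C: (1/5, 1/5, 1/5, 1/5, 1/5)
C

For a discrete distribution over n outcomes, entropy is maximized by the uniform distribution.

Computing entropies:
H(A) = 1.5850 bits
H(B) = 2.2251 bits
H(C) = 2.3219 bits

The uniform distribution (where all probabilities equal 1/5) achieves the maximum entropy of log_2(5) = 2.3219 bits.

Distribution C has the highest entropy.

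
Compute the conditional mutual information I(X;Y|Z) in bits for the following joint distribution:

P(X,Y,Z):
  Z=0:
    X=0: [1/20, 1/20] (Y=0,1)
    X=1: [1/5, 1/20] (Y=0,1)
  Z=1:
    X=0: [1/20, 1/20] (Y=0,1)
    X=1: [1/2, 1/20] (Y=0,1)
0.0825 bits

Conditional mutual information: I(X;Y|Z) = H(X|Z) + H(Y|Z) - H(X,Y|Z)

H(Z) = 0.9341
H(X,Z) = 1.6388 → H(X|Z) = 0.7047
H(Y,Z) = 1.6388 → H(Y|Z) = 0.7047
H(X,Y,Z) = 2.2610 → H(X,Y|Z) = 1.3269

I(X;Y|Z) = 0.7047 + 0.7047 - 1.3269 = 0.0825 bits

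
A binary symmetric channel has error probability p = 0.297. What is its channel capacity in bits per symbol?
0.1224 bits

For a binary symmetric channel (BSC) with error probability p:
Capacity C = 1 - H(p) bits per symbol

where H(p) = -p log₂(p) - (1-p) log₂(1-p) is the binary entropy function.

H(0.297) = 0.8776 bits
C = 1 - 0.8776 = 0.1224 bits per symbol

This means we can reliably transmit up to 0.1224 bits of information per channel use.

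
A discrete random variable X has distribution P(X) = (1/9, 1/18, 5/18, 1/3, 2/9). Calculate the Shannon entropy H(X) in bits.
2.1077 bits

Shannon entropy is H(X) = -Σ p(x) log p(x).

For P = (1/9, 1/18, 5/18, 1/3, 2/9):
H = -1/9 × log_2(1/9) -1/18 × log_2(1/18) -5/18 × log_2(5/18) -1/3 × log_2(1/3) -2/9 × log_2(2/9)
H = 2.1077 bits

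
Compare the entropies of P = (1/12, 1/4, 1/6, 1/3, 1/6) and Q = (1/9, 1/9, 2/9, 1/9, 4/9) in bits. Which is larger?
P

Computing entropies in bits:
H(P) = 2.1887
H(Q) = 2.0588

Distribution P has higher entropy.

Intuition: The distribution closer to uniform (more spread out) has higher entropy.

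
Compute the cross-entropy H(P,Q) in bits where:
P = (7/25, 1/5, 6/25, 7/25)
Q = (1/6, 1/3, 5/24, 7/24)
2.0816 bits

Cross-entropy: H(P,Q) = -Σ p(x) log q(x)

Alternatively: H(P,Q) = H(P) + D_KL(P||Q)
H(P) = 1.9870 bits
D_KL(P||Q) = 0.0947 bits

H(P,Q) = 1.9870 + 0.0947 = 2.0816 bits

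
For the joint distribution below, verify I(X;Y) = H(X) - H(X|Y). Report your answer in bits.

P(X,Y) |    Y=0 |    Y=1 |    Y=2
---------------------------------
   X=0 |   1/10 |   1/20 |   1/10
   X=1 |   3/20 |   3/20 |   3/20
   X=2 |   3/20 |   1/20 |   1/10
I(X;Y) = 0.0274 bits

Mutual information has multiple equivalent forms:
- I(X;Y) = H(X) - H(X|Y)
- I(X;Y) = H(Y) - H(Y|X)
- I(X;Y) = H(X) + H(Y) - H(X,Y)

Computing all quantities:
H(X) = 1.5395, H(Y) = 1.5589, H(X,Y) = 3.0710
H(X|Y) = 1.5121, H(Y|X) = 1.5315

Verification:
H(X) - H(X|Y) = 1.5395 - 1.5121 = 0.0274
H(Y) - H(Y|X) = 1.5589 - 1.5315 = 0.0274
H(X) + H(Y) - H(X,Y) = 1.5395 + 1.5589 - 3.0710 = 0.0274

All forms give I(X;Y) = 0.0274 bits. ✓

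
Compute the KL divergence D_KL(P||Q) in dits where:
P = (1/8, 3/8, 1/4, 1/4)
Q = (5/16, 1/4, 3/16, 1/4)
0.0475 dits

KL divergence: D_KL(P||Q) = Σ p(x) log(p(x)/q(x))

Computing term by term:
  x=0: 1/8 × log_10[(1/8)/(5/16)] = 1/8 × -0.3979 = -0.0497
  x=1: 3/8 × log_10[(3/8)/(1/4)] = 3/8 × 0.1761 = 0.0660
  x=2: 1/4 × log_10[(1/4)/(3/16)] = 1/4 × 0.1249 = 0.0312
  x=3: 1/4 × log_10[(1/4)/(1/4)] = 1/4 × 0.0000 = 0.0000

D_KL(P||Q) = 0.0475 dits

Note: KL divergence is always non-negative and equals 0 iff P = Q.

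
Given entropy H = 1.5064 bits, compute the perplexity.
2.8410

Perplexity is 2^H (or exp(H) for natural log).

H = 1.5064 bits
Perplexity = 2^1.5064 = 2.8410

Interpretation: The model's uncertainty is equivalent to choosing uniformly among 2.8 options.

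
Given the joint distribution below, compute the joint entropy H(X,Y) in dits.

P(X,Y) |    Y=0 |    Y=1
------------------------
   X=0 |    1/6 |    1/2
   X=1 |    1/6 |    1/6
0.5396 dits

Joint entropy is H(X,Y) = -Σ_{x,y} p(x,y) log p(x,y).

Summing over all non-zero entries:
H(X,Y) = -[1/6·log_10(1/6) + 1/2·log_10(1/2) + 1/6·log_10(1/6) + 1/6·log_10(1/6)]
H(X,Y) = 0.5396 dits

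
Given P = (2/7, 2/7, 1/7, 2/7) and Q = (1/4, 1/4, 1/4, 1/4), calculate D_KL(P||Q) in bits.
0.0498 bits

KL divergence: D_KL(P||Q) = Σ p(x) log(p(x)/q(x))

Computing term by term:
  x=0: 2/7 × log_2[(2/7)/(1/4)] = 2/7 × 0.1926 = 0.0550
  x=1: 2/7 × log_2[(2/7)/(1/4)] = 2/7 × 0.1926 = 0.0550
  x=2: 1/7 × log_2[(1/7)/(1/4)] = 1/7 × -0.8074 = -0.1153
  x=3: 2/7 × log_2[(2/7)/(1/4)] = 2/7 × 0.1926 = 0.0550

D_KL(P||Q) = 0.0498 bits

Note: KL divergence is always non-negative and equals 0 iff P = Q.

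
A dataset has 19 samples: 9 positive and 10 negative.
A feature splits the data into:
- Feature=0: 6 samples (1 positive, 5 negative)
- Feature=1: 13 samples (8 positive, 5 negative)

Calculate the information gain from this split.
0.1350 bits

Information Gain = H(Y) - H(Y|Feature)

Before split:
P(positive) = 9/19 = 0.4737
H(Y) = 0.9980 bits

After split:
Feature=0: H = 0.6500 bits (weight = 6/19)
Feature=1: H = 0.9612 bits (weight = 13/19)
H(Y|Feature) = (6/19)×0.6500 + (13/19)×0.9612 = 0.8630 bits

Information Gain = 0.9980 - 0.8630 = 0.1350 bits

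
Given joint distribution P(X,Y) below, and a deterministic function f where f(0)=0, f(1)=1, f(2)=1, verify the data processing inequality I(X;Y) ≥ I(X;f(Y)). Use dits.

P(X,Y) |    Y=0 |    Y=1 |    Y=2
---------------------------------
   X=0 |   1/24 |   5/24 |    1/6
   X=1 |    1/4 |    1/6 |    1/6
I(X;Y) = 0.0308, I(X;f(Y)) = 0.0303, inequality holds: 0.0308 ≥ 0.0303

Data Processing Inequality: For any Markov chain X → Y → Z, we have I(X;Y) ≥ I(X;Z).

Here Z = f(Y) is a deterministic function of Y, forming X → Y → Z.

Original I(X;Y) = 0.0308 dits

After applying f:
P(X,Z) where Z=f(Y):
- P(X,Z=0) = P(X,Y=0)
- P(X,Z=1) = P(X,Y=1) + P(X,Y=2)

I(X;Z) = I(X;f(Y)) = 0.0303 dits

Verification: 0.0308 ≥ 0.0303 ✓

Information cannot be created by processing; the function f can only lose information about X.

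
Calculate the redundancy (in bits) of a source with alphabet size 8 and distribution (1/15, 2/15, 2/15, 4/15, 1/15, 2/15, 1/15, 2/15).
0.1598 bits

Redundancy measures how far a source is from maximum entropy:
R = H_max - H(X)

Maximum entropy for 8 symbols: H_max = log_2(8) = 3.0000 bits
Actual entropy: H(X) = 2.8402 bits
Redundancy: R = 3.0000 - 2.8402 = 0.1598 bits

This redundancy represents potential for compression: the source could be compressed by 0.1598 bits per symbol.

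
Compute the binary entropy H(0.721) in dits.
0.2571 dits

The binary entropy function is:
H(p) = -p log(p) - (1-p) log(1-p)

H(0.721) = -0.721 × log_10(0.721) - 0.279 × log_10(0.279)
H(0.721) = 0.2571 dits

Note: Binary entropy is maximized at p=0.5 (H=1 bit) and minimized at p=0 or p=1 (H=0).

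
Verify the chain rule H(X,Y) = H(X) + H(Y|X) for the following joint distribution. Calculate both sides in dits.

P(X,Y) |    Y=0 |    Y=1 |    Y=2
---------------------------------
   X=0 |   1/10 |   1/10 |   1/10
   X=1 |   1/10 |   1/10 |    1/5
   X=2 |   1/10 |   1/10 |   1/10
H(X,Y) = 0.9398, H(X) = 0.4729, H(Y|X) = 0.4669 (all in dits)

Chain rule: H(X,Y) = H(X) + H(Y|X)

Left side — joint entropy directly:
H(X,Y) = -Σ p(x,y) log p(x,y) = 0.9398 dits

Right side — compute H(Y|X) from the conditional distributions:
P(X) = (3/10, 2/5, 3/10), so H(X) = 0.4729 dits
H(Y|X) = Σ_x P(X=x) · H(Y|X=x):
  P(Y|X=0) = (1/3, 1/3, 1/3), H(Y|X=0) = 0.4771, weight P(X=0) = 3/10
  P(Y|X=1) = (1/4, 1/4, 1/2), H(Y|X=1) = 0.4515, weight P(X=1) = 2/5
  P(Y|X=2) = (1/3, 1/3, 1/3), H(Y|X=2) = 0.4771, weight P(X=2) = 3/10
H(Y|X) = 0.4669 dits

H(X) + H(Y|X) = 0.4729 + 0.4669 = 0.9398 dits

Both sides equal 0.9398 dits. ✓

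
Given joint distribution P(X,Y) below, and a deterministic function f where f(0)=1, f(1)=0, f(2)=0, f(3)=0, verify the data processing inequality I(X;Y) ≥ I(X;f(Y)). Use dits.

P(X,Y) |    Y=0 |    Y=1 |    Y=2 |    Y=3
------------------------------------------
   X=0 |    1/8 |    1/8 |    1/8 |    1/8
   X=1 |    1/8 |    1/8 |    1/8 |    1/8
I(X;Y) = 0.0000, I(X;f(Y)) = 0.0000, inequality holds: 0.0000 ≥ 0.0000

Data Processing Inequality: For any Markov chain X → Y → Z, we have I(X;Y) ≥ I(X;Z).

Here Z = f(Y) is a deterministic function of Y, forming X → Y → Z.

Original I(X;Y) = 0.0000 dits

After applying f:
P(X,Z) where Z=f(Y):
- P(X,Z=0) = P(X,Y=1) + P(X,Y=2) + P(X,Y=3)
- P(X,Z=1) = P(X,Y=0)

I(X;Z) = I(X;f(Y)) = 0.0000 dits

Verification: 0.0000 ≥ 0.0000 ✓

Information cannot be created by processing; the function f can only lose information about X.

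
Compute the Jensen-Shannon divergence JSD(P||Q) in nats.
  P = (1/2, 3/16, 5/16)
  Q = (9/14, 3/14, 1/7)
0.0211 nats

Jensen-Shannon divergence is:
JSD(P||Q) = 0.5 × D_KL(P||M) + 0.5 × D_KL(Q||M)
where M = 0.5 × (P + Q) is the mixture distribution.

M = 0.5 × (1/2, 3/16, 5/16) + 0.5 × (9/14, 3/14, 1/7) = (4/7, 0.200893, 0.227679)

D_KL(P||M) = 0.0193 nats
D_KL(Q||M) = 0.0230 nats

JSD(P||Q) = 0.5 × 0.0193 + 0.5 × 0.0230 = 0.0211 nats

Unlike KL divergence, JSD is symmetric and bounded: 0 ≤ JSD ≤ log(2).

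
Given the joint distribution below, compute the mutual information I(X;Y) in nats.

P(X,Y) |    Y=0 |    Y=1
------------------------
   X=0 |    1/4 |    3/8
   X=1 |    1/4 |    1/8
0.0338 nats

Mutual information: I(X;Y) = H(X) + H(Y) - H(X,Y)

Marginals:
P(X) = (5/8, 3/8), H(X) = 0.6616 nats
P(Y) = (1/2, 1/2), H(Y) = 0.6931 nats

Joint entropy: H(X,Y) = 1.3209 nats

I(X;Y) = 0.6616 + 0.6931 - 1.3209 = 0.0338 nats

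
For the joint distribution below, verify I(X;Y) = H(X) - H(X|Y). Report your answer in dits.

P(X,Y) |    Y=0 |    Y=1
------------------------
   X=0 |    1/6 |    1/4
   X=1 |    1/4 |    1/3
I(X;Y) = 0.0002 dits

Mutual information has multiple equivalent forms:
- I(X;Y) = H(X) - H(X|Y)
- I(X;Y) = H(Y) - H(Y|X)
- I(X;Y) = H(X) + H(Y) - H(X,Y)

Computing all quantities:
H(X) = 0.2950, H(Y) = 0.2950, H(X,Y) = 0.5898
H(X|Y) = 0.2948, H(Y|X) = 0.2948

Verification:
H(X) - H(X|Y) = 0.2950 - 0.2948 = 0.0002
H(Y) - H(Y|X) = 0.2950 - 0.2948 = 0.0002
H(X) + H(Y) - H(X,Y) = 0.2950 + 0.2950 - 0.5898 = 0.0002

All forms give I(X;Y) = 0.0002 dits. ✓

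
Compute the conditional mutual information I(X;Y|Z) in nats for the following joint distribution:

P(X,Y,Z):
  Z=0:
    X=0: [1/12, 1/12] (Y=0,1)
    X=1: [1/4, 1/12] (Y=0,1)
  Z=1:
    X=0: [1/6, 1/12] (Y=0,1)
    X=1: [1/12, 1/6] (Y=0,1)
0.0436 nats

Conditional mutual information: I(X;Y|Z) = H(X|Z) + H(Y|Z) - H(X,Y|Z)

H(Z) = 0.6931
H(X,Z) = 1.3580 → H(X|Z) = 0.6648
H(Y,Z) = 1.3580 → H(Y|Z) = 0.6648
H(X,Y,Z) = 1.9792 → H(X,Y|Z) = 1.2861

I(X;Y|Z) = 0.6648 + 0.6648 - 1.2861 = 0.0436 nats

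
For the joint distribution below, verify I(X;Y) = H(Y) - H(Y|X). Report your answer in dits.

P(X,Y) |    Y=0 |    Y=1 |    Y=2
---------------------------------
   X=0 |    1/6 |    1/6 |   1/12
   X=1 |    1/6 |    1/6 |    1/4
I(X;Y) = 0.0129 dits

Mutual information has multiple equivalent forms:
- I(X;Y) = H(X) - H(X|Y)
- I(X;Y) = H(Y) - H(Y|X)
- I(X;Y) = H(X) + H(Y) - H(X,Y)

Computing all quantities:
H(X) = 0.2950, H(Y) = 0.4771, H(X,Y) = 0.7592
H(X|Y) = 0.2821, H(Y|X) = 0.4642

Verification:
H(X) - H(X|Y) = 0.2950 - 0.2821 = 0.0129
H(Y) - H(Y|X) = 0.4771 - 0.4642 = 0.0129
H(X) + H(Y) - H(X,Y) = 0.2950 + 0.4771 - 0.7592 = 0.0129

All forms give I(X;Y) = 0.0129 dits. ✓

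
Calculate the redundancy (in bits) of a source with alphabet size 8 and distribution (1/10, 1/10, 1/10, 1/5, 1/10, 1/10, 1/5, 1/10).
0.0781 bits

Redundancy measures how far a source is from maximum entropy:
R = H_max - H(X)

Maximum entropy for 8 symbols: H_max = log_2(8) = 3.0000 bits
Actual entropy: H(X) = 2.9219 bits
Redundancy: R = 3.0000 - 2.9219 = 0.0781 bits

This redundancy represents potential for compression: the source could be compressed by 0.0781 bits per symbol.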